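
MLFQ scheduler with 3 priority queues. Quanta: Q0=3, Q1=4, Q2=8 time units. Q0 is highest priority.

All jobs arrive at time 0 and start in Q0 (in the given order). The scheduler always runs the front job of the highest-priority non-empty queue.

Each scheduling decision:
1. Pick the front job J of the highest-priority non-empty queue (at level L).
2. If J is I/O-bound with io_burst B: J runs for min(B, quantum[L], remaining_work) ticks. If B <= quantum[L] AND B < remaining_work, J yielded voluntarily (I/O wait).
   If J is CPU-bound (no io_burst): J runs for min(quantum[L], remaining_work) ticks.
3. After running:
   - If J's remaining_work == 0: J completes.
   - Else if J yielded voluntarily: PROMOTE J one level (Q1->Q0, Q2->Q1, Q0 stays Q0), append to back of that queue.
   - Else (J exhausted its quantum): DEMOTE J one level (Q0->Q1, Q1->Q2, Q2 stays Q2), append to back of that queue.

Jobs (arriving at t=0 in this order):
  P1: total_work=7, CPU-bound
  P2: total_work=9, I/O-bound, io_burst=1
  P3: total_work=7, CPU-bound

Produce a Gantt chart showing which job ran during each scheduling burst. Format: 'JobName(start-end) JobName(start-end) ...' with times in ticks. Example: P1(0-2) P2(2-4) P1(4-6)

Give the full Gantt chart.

Answer: P1(0-3) P2(3-4) P3(4-7) P2(7-8) P2(8-9) P2(9-10) P2(10-11) P2(11-12) P2(12-13) P2(13-14) P2(14-15) P1(15-19) P3(19-23)

Derivation:
t=0-3: P1@Q0 runs 3, rem=4, quantum used, demote→Q1. Q0=[P2,P3] Q1=[P1] Q2=[]
t=3-4: P2@Q0 runs 1, rem=8, I/O yield, promote→Q0. Q0=[P3,P2] Q1=[P1] Q2=[]
t=4-7: P3@Q0 runs 3, rem=4, quantum used, demote→Q1. Q0=[P2] Q1=[P1,P3] Q2=[]
t=7-8: P2@Q0 runs 1, rem=7, I/O yield, promote→Q0. Q0=[P2] Q1=[P1,P3] Q2=[]
t=8-9: P2@Q0 runs 1, rem=6, I/O yield, promote→Q0. Q0=[P2] Q1=[P1,P3] Q2=[]
t=9-10: P2@Q0 runs 1, rem=5, I/O yield, promote→Q0. Q0=[P2] Q1=[P1,P3] Q2=[]
t=10-11: P2@Q0 runs 1, rem=4, I/O yield, promote→Q0. Q0=[P2] Q1=[P1,P3] Q2=[]
t=11-12: P2@Q0 runs 1, rem=3, I/O yield, promote→Q0. Q0=[P2] Q1=[P1,P3] Q2=[]
t=12-13: P2@Q0 runs 1, rem=2, I/O yield, promote→Q0. Q0=[P2] Q1=[P1,P3] Q2=[]
t=13-14: P2@Q0 runs 1, rem=1, I/O yield, promote→Q0. Q0=[P2] Q1=[P1,P3] Q2=[]
t=14-15: P2@Q0 runs 1, rem=0, completes. Q0=[] Q1=[P1,P3] Q2=[]
t=15-19: P1@Q1 runs 4, rem=0, completes. Q0=[] Q1=[P3] Q2=[]
t=19-23: P3@Q1 runs 4, rem=0, completes. Q0=[] Q1=[] Q2=[]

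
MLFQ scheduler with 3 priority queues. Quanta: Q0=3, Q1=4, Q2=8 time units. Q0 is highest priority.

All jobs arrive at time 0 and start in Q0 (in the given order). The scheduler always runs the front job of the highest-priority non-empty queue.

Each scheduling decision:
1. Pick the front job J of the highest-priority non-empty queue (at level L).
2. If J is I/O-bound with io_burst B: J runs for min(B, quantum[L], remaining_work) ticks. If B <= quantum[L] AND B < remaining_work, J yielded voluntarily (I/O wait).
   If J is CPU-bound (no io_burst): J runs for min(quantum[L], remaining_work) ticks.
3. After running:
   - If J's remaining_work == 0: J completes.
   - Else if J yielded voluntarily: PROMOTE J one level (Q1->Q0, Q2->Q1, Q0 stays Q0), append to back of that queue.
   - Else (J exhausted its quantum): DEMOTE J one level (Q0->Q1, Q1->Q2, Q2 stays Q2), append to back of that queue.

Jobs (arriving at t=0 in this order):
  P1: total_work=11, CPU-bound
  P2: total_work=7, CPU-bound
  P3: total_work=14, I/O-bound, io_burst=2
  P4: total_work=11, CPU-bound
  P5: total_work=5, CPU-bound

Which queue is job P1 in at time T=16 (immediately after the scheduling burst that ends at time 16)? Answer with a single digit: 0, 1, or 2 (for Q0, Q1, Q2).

t=0-3: P1@Q0 runs 3, rem=8, quantum used, demote→Q1. Q0=[P2,P3,P4,P5] Q1=[P1] Q2=[]
t=3-6: P2@Q0 runs 3, rem=4, quantum used, demote→Q1. Q0=[P3,P4,P5] Q1=[P1,P2] Q2=[]
t=6-8: P3@Q0 runs 2, rem=12, I/O yield, promote→Q0. Q0=[P4,P5,P3] Q1=[P1,P2] Q2=[]
t=8-11: P4@Q0 runs 3, rem=8, quantum used, demote→Q1. Q0=[P5,P3] Q1=[P1,P2,P4] Q2=[]
t=11-14: P5@Q0 runs 3, rem=2, quantum used, demote→Q1. Q0=[P3] Q1=[P1,P2,P4,P5] Q2=[]
t=14-16: P3@Q0 runs 2, rem=10, I/O yield, promote→Q0. Q0=[P3] Q1=[P1,P2,P4,P5] Q2=[]
t=16-18: P3@Q0 runs 2, rem=8, I/O yield, promote→Q0. Q0=[P3] Q1=[P1,P2,P4,P5] Q2=[]
t=18-20: P3@Q0 runs 2, rem=6, I/O yield, promote→Q0. Q0=[P3] Q1=[P1,P2,P4,P5] Q2=[]
t=20-22: P3@Q0 runs 2, rem=4, I/O yield, promote→Q0. Q0=[P3] Q1=[P1,P2,P4,P5] Q2=[]
t=22-24: P3@Q0 runs 2, rem=2, I/O yield, promote→Q0. Q0=[P3] Q1=[P1,P2,P4,P5] Q2=[]
t=24-26: P3@Q0 runs 2, rem=0, completes. Q0=[] Q1=[P1,P2,P4,P5] Q2=[]
t=26-30: P1@Q1 runs 4, rem=4, quantum used, demote→Q2. Q0=[] Q1=[P2,P4,P5] Q2=[P1]
t=30-34: P2@Q1 runs 4, rem=0, completes. Q0=[] Q1=[P4,P5] Q2=[P1]
t=34-38: P4@Q1 runs 4, rem=4, quantum used, demote→Q2. Q0=[] Q1=[P5] Q2=[P1,P4]
t=38-40: P5@Q1 runs 2, rem=0, completes. Q0=[] Q1=[] Q2=[P1,P4]
t=40-44: P1@Q2 runs 4, rem=0, completes. Q0=[] Q1=[] Q2=[P4]
t=44-48: P4@Q2 runs 4, rem=0, completes. Q0=[] Q1=[] Q2=[]

Answer: 1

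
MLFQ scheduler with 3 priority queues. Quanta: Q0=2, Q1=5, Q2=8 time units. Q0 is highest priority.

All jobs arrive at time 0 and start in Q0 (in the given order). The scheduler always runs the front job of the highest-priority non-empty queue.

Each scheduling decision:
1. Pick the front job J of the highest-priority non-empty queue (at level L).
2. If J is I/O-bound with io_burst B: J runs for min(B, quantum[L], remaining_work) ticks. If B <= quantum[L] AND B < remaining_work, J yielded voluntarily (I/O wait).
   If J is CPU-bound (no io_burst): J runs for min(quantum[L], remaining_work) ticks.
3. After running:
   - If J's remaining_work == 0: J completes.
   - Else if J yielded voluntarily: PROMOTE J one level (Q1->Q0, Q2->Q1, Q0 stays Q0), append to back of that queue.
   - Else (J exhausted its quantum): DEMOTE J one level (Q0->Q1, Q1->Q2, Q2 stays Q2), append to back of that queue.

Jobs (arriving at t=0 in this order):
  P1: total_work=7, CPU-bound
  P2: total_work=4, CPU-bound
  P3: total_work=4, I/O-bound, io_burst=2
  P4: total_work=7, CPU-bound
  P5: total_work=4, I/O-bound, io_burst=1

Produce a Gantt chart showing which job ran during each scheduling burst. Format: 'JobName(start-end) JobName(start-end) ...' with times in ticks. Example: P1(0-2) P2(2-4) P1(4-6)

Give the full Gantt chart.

t=0-2: P1@Q0 runs 2, rem=5, quantum used, demote→Q1. Q0=[P2,P3,P4,P5] Q1=[P1] Q2=[]
t=2-4: P2@Q0 runs 2, rem=2, quantum used, demote→Q1. Q0=[P3,P4,P5] Q1=[P1,P2] Q2=[]
t=4-6: P3@Q0 runs 2, rem=2, I/O yield, promote→Q0. Q0=[P4,P5,P3] Q1=[P1,P2] Q2=[]
t=6-8: P4@Q0 runs 2, rem=5, quantum used, demote→Q1. Q0=[P5,P3] Q1=[P1,P2,P4] Q2=[]
t=8-9: P5@Q0 runs 1, rem=3, I/O yield, promote→Q0. Q0=[P3,P5] Q1=[P1,P2,P4] Q2=[]
t=9-11: P3@Q0 runs 2, rem=0, completes. Q0=[P5] Q1=[P1,P2,P4] Q2=[]
t=11-12: P5@Q0 runs 1, rem=2, I/O yield, promote→Q0. Q0=[P5] Q1=[P1,P2,P4] Q2=[]
t=12-13: P5@Q0 runs 1, rem=1, I/O yield, promote→Q0. Q0=[P5] Q1=[P1,P2,P4] Q2=[]
t=13-14: P5@Q0 runs 1, rem=0, completes. Q0=[] Q1=[P1,P2,P4] Q2=[]
t=14-19: P1@Q1 runs 5, rem=0, completes. Q0=[] Q1=[P2,P4] Q2=[]
t=19-21: P2@Q1 runs 2, rem=0, completes. Q0=[] Q1=[P4] Q2=[]
t=21-26: P4@Q1 runs 5, rem=0, completes. Q0=[] Q1=[] Q2=[]

Answer: P1(0-2) P2(2-4) P3(4-6) P4(6-8) P5(8-9) P3(9-11) P5(11-12) P5(12-13) P5(13-14) P1(14-19) P2(19-21) P4(21-26)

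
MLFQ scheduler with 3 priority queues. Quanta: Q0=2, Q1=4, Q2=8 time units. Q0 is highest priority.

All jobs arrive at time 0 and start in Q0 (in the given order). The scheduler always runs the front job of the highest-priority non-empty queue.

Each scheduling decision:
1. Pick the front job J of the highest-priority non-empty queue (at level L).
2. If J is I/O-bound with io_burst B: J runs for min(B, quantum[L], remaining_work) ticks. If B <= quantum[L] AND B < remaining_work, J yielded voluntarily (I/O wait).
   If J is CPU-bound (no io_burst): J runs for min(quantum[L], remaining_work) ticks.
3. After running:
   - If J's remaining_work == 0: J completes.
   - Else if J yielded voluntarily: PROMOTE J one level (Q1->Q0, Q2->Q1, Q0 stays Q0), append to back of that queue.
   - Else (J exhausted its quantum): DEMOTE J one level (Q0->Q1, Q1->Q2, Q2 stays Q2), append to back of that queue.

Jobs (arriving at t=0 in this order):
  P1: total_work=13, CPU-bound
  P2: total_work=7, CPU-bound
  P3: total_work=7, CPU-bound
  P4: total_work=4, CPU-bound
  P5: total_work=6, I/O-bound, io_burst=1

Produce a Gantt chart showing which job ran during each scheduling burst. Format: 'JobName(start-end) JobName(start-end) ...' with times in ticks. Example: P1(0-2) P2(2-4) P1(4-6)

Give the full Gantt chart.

t=0-2: P1@Q0 runs 2, rem=11, quantum used, demote→Q1. Q0=[P2,P3,P4,P5] Q1=[P1] Q2=[]
t=2-4: P2@Q0 runs 2, rem=5, quantum used, demote→Q1. Q0=[P3,P4,P5] Q1=[P1,P2] Q2=[]
t=4-6: P3@Q0 runs 2, rem=5, quantum used, demote→Q1. Q0=[P4,P5] Q1=[P1,P2,P3] Q2=[]
t=6-8: P4@Q0 runs 2, rem=2, quantum used, demote→Q1. Q0=[P5] Q1=[P1,P2,P3,P4] Q2=[]
t=8-9: P5@Q0 runs 1, rem=5, I/O yield, promote→Q0. Q0=[P5] Q1=[P1,P2,P3,P4] Q2=[]
t=9-10: P5@Q0 runs 1, rem=4, I/O yield, promote→Q0. Q0=[P5] Q1=[P1,P2,P3,P4] Q2=[]
t=10-11: P5@Q0 runs 1, rem=3, I/O yield, promote→Q0. Q0=[P5] Q1=[P1,P2,P3,P4] Q2=[]
t=11-12: P5@Q0 runs 1, rem=2, I/O yield, promote→Q0. Q0=[P5] Q1=[P1,P2,P3,P4] Q2=[]
t=12-13: P5@Q0 runs 1, rem=1, I/O yield, promote→Q0. Q0=[P5] Q1=[P1,P2,P3,P4] Q2=[]
t=13-14: P5@Q0 runs 1, rem=0, completes. Q0=[] Q1=[P1,P2,P3,P4] Q2=[]
t=14-18: P1@Q1 runs 4, rem=7, quantum used, demote→Q2. Q0=[] Q1=[P2,P3,P4] Q2=[P1]
t=18-22: P2@Q1 runs 4, rem=1, quantum used, demote→Q2. Q0=[] Q1=[P3,P4] Q2=[P1,P2]
t=22-26: P3@Q1 runs 4, rem=1, quantum used, demote→Q2. Q0=[] Q1=[P4] Q2=[P1,P2,P3]
t=26-28: P4@Q1 runs 2, rem=0, completes. Q0=[] Q1=[] Q2=[P1,P2,P3]
t=28-35: P1@Q2 runs 7, rem=0, completes. Q0=[] Q1=[] Q2=[P2,P3]
t=35-36: P2@Q2 runs 1, rem=0, completes. Q0=[] Q1=[] Q2=[P3]
t=36-37: P3@Q2 runs 1, rem=0, completes. Q0=[] Q1=[] Q2=[]

Answer: P1(0-2) P2(2-4) P3(4-6) P4(6-8) P5(8-9) P5(9-10) P5(10-11) P5(11-12) P5(12-13) P5(13-14) P1(14-18) P2(18-22) P3(22-26) P4(26-28) P1(28-35) P2(35-36) P3(36-37)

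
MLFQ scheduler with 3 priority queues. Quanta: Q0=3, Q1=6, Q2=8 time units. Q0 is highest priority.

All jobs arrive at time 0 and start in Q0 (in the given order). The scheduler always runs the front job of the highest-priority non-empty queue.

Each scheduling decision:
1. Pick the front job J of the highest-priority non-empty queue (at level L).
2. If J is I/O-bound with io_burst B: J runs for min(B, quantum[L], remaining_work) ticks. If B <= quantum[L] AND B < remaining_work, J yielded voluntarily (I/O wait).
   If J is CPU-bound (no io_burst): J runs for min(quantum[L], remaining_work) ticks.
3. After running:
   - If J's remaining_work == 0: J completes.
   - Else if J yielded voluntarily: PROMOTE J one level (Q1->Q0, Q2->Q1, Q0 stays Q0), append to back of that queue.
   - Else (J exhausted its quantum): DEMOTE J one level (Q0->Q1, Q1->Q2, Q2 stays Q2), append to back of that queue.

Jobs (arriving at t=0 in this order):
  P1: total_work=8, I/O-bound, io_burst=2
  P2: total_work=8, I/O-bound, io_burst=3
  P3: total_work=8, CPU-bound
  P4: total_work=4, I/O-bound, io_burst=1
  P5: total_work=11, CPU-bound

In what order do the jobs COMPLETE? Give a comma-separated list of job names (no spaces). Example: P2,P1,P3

Answer: P2,P1,P4,P3,P5

Derivation:
t=0-2: P1@Q0 runs 2, rem=6, I/O yield, promote→Q0. Q0=[P2,P3,P4,P5,P1] Q1=[] Q2=[]
t=2-5: P2@Q0 runs 3, rem=5, I/O yield, promote→Q0. Q0=[P3,P4,P5,P1,P2] Q1=[] Q2=[]
t=5-8: P3@Q0 runs 3, rem=5, quantum used, demote→Q1. Q0=[P4,P5,P1,P2] Q1=[P3] Q2=[]
t=8-9: P4@Q0 runs 1, rem=3, I/O yield, promote→Q0. Q0=[P5,P1,P2,P4] Q1=[P3] Q2=[]
t=9-12: P5@Q0 runs 3, rem=8, quantum used, demote→Q1. Q0=[P1,P2,P4] Q1=[P3,P5] Q2=[]
t=12-14: P1@Q0 runs 2, rem=4, I/O yield, promote→Q0. Q0=[P2,P4,P1] Q1=[P3,P5] Q2=[]
t=14-17: P2@Q0 runs 3, rem=2, I/O yield, promote→Q0. Q0=[P4,P1,P2] Q1=[P3,P5] Q2=[]
t=17-18: P4@Q0 runs 1, rem=2, I/O yield, promote→Q0. Q0=[P1,P2,P4] Q1=[P3,P5] Q2=[]
t=18-20: P1@Q0 runs 2, rem=2, I/O yield, promote→Q0. Q0=[P2,P4,P1] Q1=[P3,P5] Q2=[]
t=20-22: P2@Q0 runs 2, rem=0, completes. Q0=[P4,P1] Q1=[P3,P5] Q2=[]
t=22-23: P4@Q0 runs 1, rem=1, I/O yield, promote→Q0. Q0=[P1,P4] Q1=[P3,P5] Q2=[]
t=23-25: P1@Q0 runs 2, rem=0, completes. Q0=[P4] Q1=[P3,P5] Q2=[]
t=25-26: P4@Q0 runs 1, rem=0, completes. Q0=[] Q1=[P3,P5] Q2=[]
t=26-31: P3@Q1 runs 5, rem=0, completes. Q0=[] Q1=[P5] Q2=[]
t=31-37: P5@Q1 runs 6, rem=2, quantum used, demote→Q2. Q0=[] Q1=[] Q2=[P5]
t=37-39: P5@Q2 runs 2, rem=0, completes. Q0=[] Q1=[] Q2=[]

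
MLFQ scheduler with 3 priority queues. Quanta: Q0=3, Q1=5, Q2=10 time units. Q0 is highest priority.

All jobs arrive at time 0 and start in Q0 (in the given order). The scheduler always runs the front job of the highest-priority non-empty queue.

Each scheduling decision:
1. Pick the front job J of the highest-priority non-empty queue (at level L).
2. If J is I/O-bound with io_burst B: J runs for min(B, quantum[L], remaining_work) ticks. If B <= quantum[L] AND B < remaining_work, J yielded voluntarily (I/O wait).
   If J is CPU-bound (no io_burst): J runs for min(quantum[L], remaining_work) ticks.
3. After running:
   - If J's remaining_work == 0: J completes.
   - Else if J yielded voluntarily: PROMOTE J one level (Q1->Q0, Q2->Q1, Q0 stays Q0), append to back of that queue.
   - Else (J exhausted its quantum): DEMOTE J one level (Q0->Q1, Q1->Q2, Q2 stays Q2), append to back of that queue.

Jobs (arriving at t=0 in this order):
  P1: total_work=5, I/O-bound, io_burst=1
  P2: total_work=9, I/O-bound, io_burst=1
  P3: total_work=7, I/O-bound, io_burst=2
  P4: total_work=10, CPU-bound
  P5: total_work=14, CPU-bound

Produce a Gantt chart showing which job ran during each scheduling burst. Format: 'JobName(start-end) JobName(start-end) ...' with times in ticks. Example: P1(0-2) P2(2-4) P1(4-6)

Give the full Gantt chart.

t=0-1: P1@Q0 runs 1, rem=4, I/O yield, promote→Q0. Q0=[P2,P3,P4,P5,P1] Q1=[] Q2=[]
t=1-2: P2@Q0 runs 1, rem=8, I/O yield, promote→Q0. Q0=[P3,P4,P5,P1,P2] Q1=[] Q2=[]
t=2-4: P3@Q0 runs 2, rem=5, I/O yield, promote→Q0. Q0=[P4,P5,P1,P2,P3] Q1=[] Q2=[]
t=4-7: P4@Q0 runs 3, rem=7, quantum used, demote→Q1. Q0=[P5,P1,P2,P3] Q1=[P4] Q2=[]
t=7-10: P5@Q0 runs 3, rem=11, quantum used, demote→Q1. Q0=[P1,P2,P3] Q1=[P4,P5] Q2=[]
t=10-11: P1@Q0 runs 1, rem=3, I/O yield, promote→Q0. Q0=[P2,P3,P1] Q1=[P4,P5] Q2=[]
t=11-12: P2@Q0 runs 1, rem=7, I/O yield, promote→Q0. Q0=[P3,P1,P2] Q1=[P4,P5] Q2=[]
t=12-14: P3@Q0 runs 2, rem=3, I/O yield, promote→Q0. Q0=[P1,P2,P3] Q1=[P4,P5] Q2=[]
t=14-15: P1@Q0 runs 1, rem=2, I/O yield, promote→Q0. Q0=[P2,P3,P1] Q1=[P4,P5] Q2=[]
t=15-16: P2@Q0 runs 1, rem=6, I/O yield, promote→Q0. Q0=[P3,P1,P2] Q1=[P4,P5] Q2=[]
t=16-18: P3@Q0 runs 2, rem=1, I/O yield, promote→Q0. Q0=[P1,P2,P3] Q1=[P4,P5] Q2=[]
t=18-19: P1@Q0 runs 1, rem=1, I/O yield, promote→Q0. Q0=[P2,P3,P1] Q1=[P4,P5] Q2=[]
t=19-20: P2@Q0 runs 1, rem=5, I/O yield, promote→Q0. Q0=[P3,P1,P2] Q1=[P4,P5] Q2=[]
t=20-21: P3@Q0 runs 1, rem=0, completes. Q0=[P1,P2] Q1=[P4,P5] Q2=[]
t=21-22: P1@Q0 runs 1, rem=0, completes. Q0=[P2] Q1=[P4,P5] Q2=[]
t=22-23: P2@Q0 runs 1, rem=4, I/O yield, promote→Q0. Q0=[P2] Q1=[P4,P5] Q2=[]
t=23-24: P2@Q0 runs 1, rem=3, I/O yield, promote→Q0. Q0=[P2] Q1=[P4,P5] Q2=[]
t=24-25: P2@Q0 runs 1, rem=2, I/O yield, promote→Q0. Q0=[P2] Q1=[P4,P5] Q2=[]
t=25-26: P2@Q0 runs 1, rem=1, I/O yield, promote→Q0. Q0=[P2] Q1=[P4,P5] Q2=[]
t=26-27: P2@Q0 runs 1, rem=0, completes. Q0=[] Q1=[P4,P5] Q2=[]
t=27-32: P4@Q1 runs 5, rem=2, quantum used, demote→Q2. Q0=[] Q1=[P5] Q2=[P4]
t=32-37: P5@Q1 runs 5, rem=6, quantum used, demote→Q2. Q0=[] Q1=[] Q2=[P4,P5]
t=37-39: P4@Q2 runs 2, rem=0, completes. Q0=[] Q1=[] Q2=[P5]
t=39-45: P5@Q2 runs 6, rem=0, completes. Q0=[] Q1=[] Q2=[]

Answer: P1(0-1) P2(1-2) P3(2-4) P4(4-7) P5(7-10) P1(10-11) P2(11-12) P3(12-14) P1(14-15) P2(15-16) P3(16-18) P1(18-19) P2(19-20) P3(20-21) P1(21-22) P2(22-23) P2(23-24) P2(24-25) P2(25-26) P2(26-27) P4(27-32) P5(32-37) P4(37-39) P5(39-45)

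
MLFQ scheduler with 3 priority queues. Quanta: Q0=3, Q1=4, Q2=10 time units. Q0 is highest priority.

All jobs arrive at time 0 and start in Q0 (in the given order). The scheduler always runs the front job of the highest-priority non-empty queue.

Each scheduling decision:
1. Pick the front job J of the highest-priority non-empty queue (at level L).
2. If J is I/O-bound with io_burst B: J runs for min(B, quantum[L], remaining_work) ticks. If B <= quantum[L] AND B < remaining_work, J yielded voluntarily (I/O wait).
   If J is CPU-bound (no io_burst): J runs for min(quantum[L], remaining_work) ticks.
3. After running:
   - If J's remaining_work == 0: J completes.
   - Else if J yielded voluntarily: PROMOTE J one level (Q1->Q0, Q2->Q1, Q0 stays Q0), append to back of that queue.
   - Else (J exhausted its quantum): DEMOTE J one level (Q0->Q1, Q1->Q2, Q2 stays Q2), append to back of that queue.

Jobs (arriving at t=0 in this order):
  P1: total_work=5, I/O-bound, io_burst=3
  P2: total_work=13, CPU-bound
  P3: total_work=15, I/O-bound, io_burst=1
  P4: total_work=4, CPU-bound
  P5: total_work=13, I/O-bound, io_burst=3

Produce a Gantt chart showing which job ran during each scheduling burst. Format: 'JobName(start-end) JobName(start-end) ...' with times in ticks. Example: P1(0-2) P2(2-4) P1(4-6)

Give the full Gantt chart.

t=0-3: P1@Q0 runs 3, rem=2, I/O yield, promote→Q0. Q0=[P2,P3,P4,P5,P1] Q1=[] Q2=[]
t=3-6: P2@Q0 runs 3, rem=10, quantum used, demote→Q1. Q0=[P3,P4,P5,P1] Q1=[P2] Q2=[]
t=6-7: P3@Q0 runs 1, rem=14, I/O yield, promote→Q0. Q0=[P4,P5,P1,P3] Q1=[P2] Q2=[]
t=7-10: P4@Q0 runs 3, rem=1, quantum used, demote→Q1. Q0=[P5,P1,P3] Q1=[P2,P4] Q2=[]
t=10-13: P5@Q0 runs 3, rem=10, I/O yield, promote→Q0. Q0=[P1,P3,P5] Q1=[P2,P4] Q2=[]
t=13-15: P1@Q0 runs 2, rem=0, completes. Q0=[P3,P5] Q1=[P2,P4] Q2=[]
t=15-16: P3@Q0 runs 1, rem=13, I/O yield, promote→Q0. Q0=[P5,P3] Q1=[P2,P4] Q2=[]
t=16-19: P5@Q0 runs 3, rem=7, I/O yield, promote→Q0. Q0=[P3,P5] Q1=[P2,P4] Q2=[]
t=19-20: P3@Q0 runs 1, rem=12, I/O yield, promote→Q0. Q0=[P5,P3] Q1=[P2,P4] Q2=[]
t=20-23: P5@Q0 runs 3, rem=4, I/O yield, promote→Q0. Q0=[P3,P5] Q1=[P2,P4] Q2=[]
t=23-24: P3@Q0 runs 1, rem=11, I/O yield, promote→Q0. Q0=[P5,P3] Q1=[P2,P4] Q2=[]
t=24-27: P5@Q0 runs 3, rem=1, I/O yield, promote→Q0. Q0=[P3,P5] Q1=[P2,P4] Q2=[]
t=27-28: P3@Q0 runs 1, rem=10, I/O yield, promote→Q0. Q0=[P5,P3] Q1=[P2,P4] Q2=[]
t=28-29: P5@Q0 runs 1, rem=0, completes. Q0=[P3] Q1=[P2,P4] Q2=[]
t=29-30: P3@Q0 runs 1, rem=9, I/O yield, promote→Q0. Q0=[P3] Q1=[P2,P4] Q2=[]
t=30-31: P3@Q0 runs 1, rem=8, I/O yield, promote→Q0. Q0=[P3] Q1=[P2,P4] Q2=[]
t=31-32: P3@Q0 runs 1, rem=7, I/O yield, promote→Q0. Q0=[P3] Q1=[P2,P4] Q2=[]
t=32-33: P3@Q0 runs 1, rem=6, I/O yield, promote→Q0. Q0=[P3] Q1=[P2,P4] Q2=[]
t=33-34: P3@Q0 runs 1, rem=5, I/O yield, promote→Q0. Q0=[P3] Q1=[P2,P4] Q2=[]
t=34-35: P3@Q0 runs 1, rem=4, I/O yield, promote→Q0. Q0=[P3] Q1=[P2,P4] Q2=[]
t=35-36: P3@Q0 runs 1, rem=3, I/O yield, promote→Q0. Q0=[P3] Q1=[P2,P4] Q2=[]
t=36-37: P3@Q0 runs 1, rem=2, I/O yield, promote→Q0. Q0=[P3] Q1=[P2,P4] Q2=[]
t=37-38: P3@Q0 runs 1, rem=1, I/O yield, promote→Q0. Q0=[P3] Q1=[P2,P4] Q2=[]
t=38-39: P3@Q0 runs 1, rem=0, completes. Q0=[] Q1=[P2,P4] Q2=[]
t=39-43: P2@Q1 runs 4, rem=6, quantum used, demote→Q2. Q0=[] Q1=[P4] Q2=[P2]
t=43-44: P4@Q1 runs 1, rem=0, completes. Q0=[] Q1=[] Q2=[P2]
t=44-50: P2@Q2 runs 6, rem=0, completes. Q0=[] Q1=[] Q2=[]

Answer: P1(0-3) P2(3-6) P3(6-7) P4(7-10) P5(10-13) P1(13-15) P3(15-16) P5(16-19) P3(19-20) P5(20-23) P3(23-24) P5(24-27) P3(27-28) P5(28-29) P3(29-30) P3(30-31) P3(31-32) P3(32-33) P3(33-34) P3(34-35) P3(35-36) P3(36-37) P3(37-38) P3(38-39) P2(39-43) P4(43-44) P2(44-50)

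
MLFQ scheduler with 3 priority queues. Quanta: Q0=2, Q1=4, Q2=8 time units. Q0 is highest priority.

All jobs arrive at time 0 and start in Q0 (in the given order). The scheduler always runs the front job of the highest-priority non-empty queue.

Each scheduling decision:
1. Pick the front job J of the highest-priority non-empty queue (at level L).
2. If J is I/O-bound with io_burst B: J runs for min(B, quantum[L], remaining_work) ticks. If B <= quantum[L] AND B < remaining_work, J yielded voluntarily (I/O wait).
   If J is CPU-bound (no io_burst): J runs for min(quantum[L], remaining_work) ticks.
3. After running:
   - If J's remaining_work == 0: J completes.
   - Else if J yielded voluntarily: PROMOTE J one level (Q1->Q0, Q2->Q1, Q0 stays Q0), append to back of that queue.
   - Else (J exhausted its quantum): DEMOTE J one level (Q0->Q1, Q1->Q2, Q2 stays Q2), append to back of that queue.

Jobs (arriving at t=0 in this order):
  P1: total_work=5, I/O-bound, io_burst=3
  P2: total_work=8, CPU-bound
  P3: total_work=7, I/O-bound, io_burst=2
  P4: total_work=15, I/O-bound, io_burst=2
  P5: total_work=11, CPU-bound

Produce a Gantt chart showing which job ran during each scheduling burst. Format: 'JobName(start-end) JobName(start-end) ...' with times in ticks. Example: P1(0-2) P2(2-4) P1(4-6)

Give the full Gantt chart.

Answer: P1(0-2) P2(2-4) P3(4-6) P4(6-8) P5(8-10) P3(10-12) P4(12-14) P3(14-16) P4(16-18) P3(18-19) P4(19-21) P4(21-23) P4(23-25) P4(25-27) P4(27-28) P1(28-31) P2(31-35) P5(35-39) P2(39-41) P5(41-46)

Derivation:
t=0-2: P1@Q0 runs 2, rem=3, quantum used, demote→Q1. Q0=[P2,P3,P4,P5] Q1=[P1] Q2=[]
t=2-4: P2@Q0 runs 2, rem=6, quantum used, demote→Q1. Q0=[P3,P4,P5] Q1=[P1,P2] Q2=[]
t=4-6: P3@Q0 runs 2, rem=5, I/O yield, promote→Q0. Q0=[P4,P5,P3] Q1=[P1,P2] Q2=[]
t=6-8: P4@Q0 runs 2, rem=13, I/O yield, promote→Q0. Q0=[P5,P3,P4] Q1=[P1,P2] Q2=[]
t=8-10: P5@Q0 runs 2, rem=9, quantum used, demote→Q1. Q0=[P3,P4] Q1=[P1,P2,P5] Q2=[]
t=10-12: P3@Q0 runs 2, rem=3, I/O yield, promote→Q0. Q0=[P4,P3] Q1=[P1,P2,P5] Q2=[]
t=12-14: P4@Q0 runs 2, rem=11, I/O yield, promote→Q0. Q0=[P3,P4] Q1=[P1,P2,P5] Q2=[]
t=14-16: P3@Q0 runs 2, rem=1, I/O yield, promote→Q0. Q0=[P4,P3] Q1=[P1,P2,P5] Q2=[]
t=16-18: P4@Q0 runs 2, rem=9, I/O yield, promote→Q0. Q0=[P3,P4] Q1=[P1,P2,P5] Q2=[]
t=18-19: P3@Q0 runs 1, rem=0, completes. Q0=[P4] Q1=[P1,P2,P5] Q2=[]
t=19-21: P4@Q0 runs 2, rem=7, I/O yield, promote→Q0. Q0=[P4] Q1=[P1,P2,P5] Q2=[]
t=21-23: P4@Q0 runs 2, rem=5, I/O yield, promote→Q0. Q0=[P4] Q1=[P1,P2,P5] Q2=[]
t=23-25: P4@Q0 runs 2, rem=3, I/O yield, promote→Q0. Q0=[P4] Q1=[P1,P2,P5] Q2=[]
t=25-27: P4@Q0 runs 2, rem=1, I/O yield, promote→Q0. Q0=[P4] Q1=[P1,P2,P5] Q2=[]
t=27-28: P4@Q0 runs 1, rem=0, completes. Q0=[] Q1=[P1,P2,P5] Q2=[]
t=28-31: P1@Q1 runs 3, rem=0, completes. Q0=[] Q1=[P2,P5] Q2=[]
t=31-35: P2@Q1 runs 4, rem=2, quantum used, demote→Q2. Q0=[] Q1=[P5] Q2=[P2]
t=35-39: P5@Q1 runs 4, rem=5, quantum used, demote→Q2. Q0=[] Q1=[] Q2=[P2,P5]
t=39-41: P2@Q2 runs 2, rem=0, completes. Q0=[] Q1=[] Q2=[P5]
t=41-46: P5@Q2 runs 5, rem=0, completes. Q0=[] Q1=[] Q2=[]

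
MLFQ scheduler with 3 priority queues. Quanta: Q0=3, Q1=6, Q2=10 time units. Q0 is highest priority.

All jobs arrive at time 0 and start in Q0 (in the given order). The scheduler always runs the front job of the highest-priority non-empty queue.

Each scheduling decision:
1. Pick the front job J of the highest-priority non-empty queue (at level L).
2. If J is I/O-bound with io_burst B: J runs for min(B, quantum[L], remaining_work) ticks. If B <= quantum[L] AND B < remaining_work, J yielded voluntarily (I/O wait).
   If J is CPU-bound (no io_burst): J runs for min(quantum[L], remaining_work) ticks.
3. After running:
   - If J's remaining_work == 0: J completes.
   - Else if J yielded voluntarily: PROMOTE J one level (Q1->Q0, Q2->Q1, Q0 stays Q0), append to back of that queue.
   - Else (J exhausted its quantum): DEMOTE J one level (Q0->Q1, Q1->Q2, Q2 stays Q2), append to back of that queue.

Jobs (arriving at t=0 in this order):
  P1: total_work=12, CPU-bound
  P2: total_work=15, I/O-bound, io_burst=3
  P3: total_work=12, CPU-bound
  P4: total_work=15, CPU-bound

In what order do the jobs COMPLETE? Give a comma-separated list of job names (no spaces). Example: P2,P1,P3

Answer: P2,P1,P3,P4

Derivation:
t=0-3: P1@Q0 runs 3, rem=9, quantum used, demote→Q1. Q0=[P2,P3,P4] Q1=[P1] Q2=[]
t=3-6: P2@Q0 runs 3, rem=12, I/O yield, promote→Q0. Q0=[P3,P4,P2] Q1=[P1] Q2=[]
t=6-9: P3@Q0 runs 3, rem=9, quantum used, demote→Q1. Q0=[P4,P2] Q1=[P1,P3] Q2=[]
t=9-12: P4@Q0 runs 3, rem=12, quantum used, demote→Q1. Q0=[P2] Q1=[P1,P3,P4] Q2=[]
t=12-15: P2@Q0 runs 3, rem=9, I/O yield, promote→Q0. Q0=[P2] Q1=[P1,P3,P4] Q2=[]
t=15-18: P2@Q0 runs 3, rem=6, I/O yield, promote→Q0. Q0=[P2] Q1=[P1,P3,P4] Q2=[]
t=18-21: P2@Q0 runs 3, rem=3, I/O yield, promote→Q0. Q0=[P2] Q1=[P1,P3,P4] Q2=[]
t=21-24: P2@Q0 runs 3, rem=0, completes. Q0=[] Q1=[P1,P3,P4] Q2=[]
t=24-30: P1@Q1 runs 6, rem=3, quantum used, demote→Q2. Q0=[] Q1=[P3,P4] Q2=[P1]
t=30-36: P3@Q1 runs 6, rem=3, quantum used, demote→Q2. Q0=[] Q1=[P4] Q2=[P1,P3]
t=36-42: P4@Q1 runs 6, rem=6, quantum used, demote→Q2. Q0=[] Q1=[] Q2=[P1,P3,P4]
t=42-45: P1@Q2 runs 3, rem=0, completes. Q0=[] Q1=[] Q2=[P3,P4]
t=45-48: P3@Q2 runs 3, rem=0, completes. Q0=[] Q1=[] Q2=[P4]
t=48-54: P4@Q2 runs 6, rem=0, completes. Q0=[] Q1=[] Q2=[]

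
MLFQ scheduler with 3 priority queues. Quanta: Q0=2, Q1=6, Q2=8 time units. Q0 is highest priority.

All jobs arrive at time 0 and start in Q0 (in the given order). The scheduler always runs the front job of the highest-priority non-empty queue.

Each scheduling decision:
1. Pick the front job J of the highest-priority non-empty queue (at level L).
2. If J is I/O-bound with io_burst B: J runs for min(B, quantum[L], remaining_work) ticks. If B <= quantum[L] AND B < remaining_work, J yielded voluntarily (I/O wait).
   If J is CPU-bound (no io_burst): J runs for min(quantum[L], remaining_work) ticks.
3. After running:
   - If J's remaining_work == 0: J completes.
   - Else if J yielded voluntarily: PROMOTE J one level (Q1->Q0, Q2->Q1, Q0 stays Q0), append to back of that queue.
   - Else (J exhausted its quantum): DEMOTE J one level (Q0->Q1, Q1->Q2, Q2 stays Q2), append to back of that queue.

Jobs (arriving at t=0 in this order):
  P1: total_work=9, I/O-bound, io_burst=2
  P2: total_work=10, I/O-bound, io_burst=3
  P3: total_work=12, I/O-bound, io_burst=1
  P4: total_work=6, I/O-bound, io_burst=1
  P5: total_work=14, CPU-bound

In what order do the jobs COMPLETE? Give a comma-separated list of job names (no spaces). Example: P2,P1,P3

t=0-2: P1@Q0 runs 2, rem=7, I/O yield, promote→Q0. Q0=[P2,P3,P4,P5,P1] Q1=[] Q2=[]
t=2-4: P2@Q0 runs 2, rem=8, quantum used, demote→Q1. Q0=[P3,P4,P5,P1] Q1=[P2] Q2=[]
t=4-5: P3@Q0 runs 1, rem=11, I/O yield, promote→Q0. Q0=[P4,P5,P1,P3] Q1=[P2] Q2=[]
t=5-6: P4@Q0 runs 1, rem=5, I/O yield, promote→Q0. Q0=[P5,P1,P3,P4] Q1=[P2] Q2=[]
t=6-8: P5@Q0 runs 2, rem=12, quantum used, demote→Q1. Q0=[P1,P3,P4] Q1=[P2,P5] Q2=[]
t=8-10: P1@Q0 runs 2, rem=5, I/O yield, promote→Q0. Q0=[P3,P4,P1] Q1=[P2,P5] Q2=[]
t=10-11: P3@Q0 runs 1, rem=10, I/O yield, promote→Q0. Q0=[P4,P1,P3] Q1=[P2,P5] Q2=[]
t=11-12: P4@Q0 runs 1, rem=4, I/O yield, promote→Q0. Q0=[P1,P3,P4] Q1=[P2,P5] Q2=[]
t=12-14: P1@Q0 runs 2, rem=3, I/O yield, promote→Q0. Q0=[P3,P4,P1] Q1=[P2,P5] Q2=[]
t=14-15: P3@Q0 runs 1, rem=9, I/O yield, promote→Q0. Q0=[P4,P1,P3] Q1=[P2,P5] Q2=[]
t=15-16: P4@Q0 runs 1, rem=3, I/O yield, promote→Q0. Q0=[P1,P3,P4] Q1=[P2,P5] Q2=[]
t=16-18: P1@Q0 runs 2, rem=1, I/O yield, promote→Q0. Q0=[P3,P4,P1] Q1=[P2,P5] Q2=[]
t=18-19: P3@Q0 runs 1, rem=8, I/O yield, promote→Q0. Q0=[P4,P1,P3] Q1=[P2,P5] Q2=[]
t=19-20: P4@Q0 runs 1, rem=2, I/O yield, promote→Q0. Q0=[P1,P3,P4] Q1=[P2,P5] Q2=[]
t=20-21: P1@Q0 runs 1, rem=0, completes. Q0=[P3,P4] Q1=[P2,P5] Q2=[]
t=21-22: P3@Q0 runs 1, rem=7, I/O yield, promote→Q0. Q0=[P4,P3] Q1=[P2,P5] Q2=[]
t=22-23: P4@Q0 runs 1, rem=1, I/O yield, promote→Q0. Q0=[P3,P4] Q1=[P2,P5] Q2=[]
t=23-24: P3@Q0 runs 1, rem=6, I/O yield, promote→Q0. Q0=[P4,P3] Q1=[P2,P5] Q2=[]
t=24-25: P4@Q0 runs 1, rem=0, completes. Q0=[P3] Q1=[P2,P5] Q2=[]
t=25-26: P3@Q0 runs 1, rem=5, I/O yield, promote→Q0. Q0=[P3] Q1=[P2,P5] Q2=[]
t=26-27: P3@Q0 runs 1, rem=4, I/O yield, promote→Q0. Q0=[P3] Q1=[P2,P5] Q2=[]
t=27-28: P3@Q0 runs 1, rem=3, I/O yield, promote→Q0. Q0=[P3] Q1=[P2,P5] Q2=[]
t=28-29: P3@Q0 runs 1, rem=2, I/O yield, promote→Q0. Q0=[P3] Q1=[P2,P5] Q2=[]
t=29-30: P3@Q0 runs 1, rem=1, I/O yield, promote→Q0. Q0=[P3] Q1=[P2,P5] Q2=[]
t=30-31: P3@Q0 runs 1, rem=0, completes. Q0=[] Q1=[P2,P5] Q2=[]
t=31-34: P2@Q1 runs 3, rem=5, I/O yield, promote→Q0. Q0=[P2] Q1=[P5] Q2=[]
t=34-36: P2@Q0 runs 2, rem=3, quantum used, demote→Q1. Q0=[] Q1=[P5,P2] Q2=[]
t=36-42: P5@Q1 runs 6, rem=6, quantum used, demote→Q2. Q0=[] Q1=[P2] Q2=[P5]
t=42-45: P2@Q1 runs 3, rem=0, completes. Q0=[] Q1=[] Q2=[P5]
t=45-51: P5@Q2 runs 6, rem=0, completes. Q0=[] Q1=[] Q2=[]

Answer: P1,P4,P3,P2,P5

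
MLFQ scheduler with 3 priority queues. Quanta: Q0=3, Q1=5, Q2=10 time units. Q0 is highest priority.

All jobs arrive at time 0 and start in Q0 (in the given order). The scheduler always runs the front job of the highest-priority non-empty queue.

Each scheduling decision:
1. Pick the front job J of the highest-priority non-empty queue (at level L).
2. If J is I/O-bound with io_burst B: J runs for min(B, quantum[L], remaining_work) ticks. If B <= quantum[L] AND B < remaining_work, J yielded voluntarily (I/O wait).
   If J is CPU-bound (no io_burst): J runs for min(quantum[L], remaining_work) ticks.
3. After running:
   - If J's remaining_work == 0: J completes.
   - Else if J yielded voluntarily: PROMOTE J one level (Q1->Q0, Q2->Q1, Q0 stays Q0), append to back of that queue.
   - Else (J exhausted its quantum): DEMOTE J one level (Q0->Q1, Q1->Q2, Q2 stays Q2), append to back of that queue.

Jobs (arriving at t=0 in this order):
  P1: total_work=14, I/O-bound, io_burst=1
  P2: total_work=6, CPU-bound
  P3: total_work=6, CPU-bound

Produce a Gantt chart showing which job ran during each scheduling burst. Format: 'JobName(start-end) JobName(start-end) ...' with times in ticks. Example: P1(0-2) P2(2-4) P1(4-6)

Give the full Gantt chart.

Answer: P1(0-1) P2(1-4) P3(4-7) P1(7-8) P1(8-9) P1(9-10) P1(10-11) P1(11-12) P1(12-13) P1(13-14) P1(14-15) P1(15-16) P1(16-17) P1(17-18) P1(18-19) P1(19-20) P2(20-23) P3(23-26)

Derivation:
t=0-1: P1@Q0 runs 1, rem=13, I/O yield, promote→Q0. Q0=[P2,P3,P1] Q1=[] Q2=[]
t=1-4: P2@Q0 runs 3, rem=3, quantum used, demote→Q1. Q0=[P3,P1] Q1=[P2] Q2=[]
t=4-7: P3@Q0 runs 3, rem=3, quantum used, demote→Q1. Q0=[P1] Q1=[P2,P3] Q2=[]
t=7-8: P1@Q0 runs 1, rem=12, I/O yield, promote→Q0. Q0=[P1] Q1=[P2,P3] Q2=[]
t=8-9: P1@Q0 runs 1, rem=11, I/O yield, promote→Q0. Q0=[P1] Q1=[P2,P3] Q2=[]
t=9-10: P1@Q0 runs 1, rem=10, I/O yield, promote→Q0. Q0=[P1] Q1=[P2,P3] Q2=[]
t=10-11: P1@Q0 runs 1, rem=9, I/O yield, promote→Q0. Q0=[P1] Q1=[P2,P3] Q2=[]
t=11-12: P1@Q0 runs 1, rem=8, I/O yield, promote→Q0. Q0=[P1] Q1=[P2,P3] Q2=[]
t=12-13: P1@Q0 runs 1, rem=7, I/O yield, promote→Q0. Q0=[P1] Q1=[P2,P3] Q2=[]
t=13-14: P1@Q0 runs 1, rem=6, I/O yield, promote→Q0. Q0=[P1] Q1=[P2,P3] Q2=[]
t=14-15: P1@Q0 runs 1, rem=5, I/O yield, promote→Q0. Q0=[P1] Q1=[P2,P3] Q2=[]
t=15-16: P1@Q0 runs 1, rem=4, I/O yield, promote→Q0. Q0=[P1] Q1=[P2,P3] Q2=[]
t=16-17: P1@Q0 runs 1, rem=3, I/O yield, promote→Q0. Q0=[P1] Q1=[P2,P3] Q2=[]
t=17-18: P1@Q0 runs 1, rem=2, I/O yield, promote→Q0. Q0=[P1] Q1=[P2,P3] Q2=[]
t=18-19: P1@Q0 runs 1, rem=1, I/O yield, promote→Q0. Q0=[P1] Q1=[P2,P3] Q2=[]
t=19-20: P1@Q0 runs 1, rem=0, completes. Q0=[] Q1=[P2,P3] Q2=[]
t=20-23: P2@Q1 runs 3, rem=0, completes. Q0=[] Q1=[P3] Q2=[]
t=23-26: P3@Q1 runs 3, rem=0, completes. Q0=[] Q1=[] Q2=[]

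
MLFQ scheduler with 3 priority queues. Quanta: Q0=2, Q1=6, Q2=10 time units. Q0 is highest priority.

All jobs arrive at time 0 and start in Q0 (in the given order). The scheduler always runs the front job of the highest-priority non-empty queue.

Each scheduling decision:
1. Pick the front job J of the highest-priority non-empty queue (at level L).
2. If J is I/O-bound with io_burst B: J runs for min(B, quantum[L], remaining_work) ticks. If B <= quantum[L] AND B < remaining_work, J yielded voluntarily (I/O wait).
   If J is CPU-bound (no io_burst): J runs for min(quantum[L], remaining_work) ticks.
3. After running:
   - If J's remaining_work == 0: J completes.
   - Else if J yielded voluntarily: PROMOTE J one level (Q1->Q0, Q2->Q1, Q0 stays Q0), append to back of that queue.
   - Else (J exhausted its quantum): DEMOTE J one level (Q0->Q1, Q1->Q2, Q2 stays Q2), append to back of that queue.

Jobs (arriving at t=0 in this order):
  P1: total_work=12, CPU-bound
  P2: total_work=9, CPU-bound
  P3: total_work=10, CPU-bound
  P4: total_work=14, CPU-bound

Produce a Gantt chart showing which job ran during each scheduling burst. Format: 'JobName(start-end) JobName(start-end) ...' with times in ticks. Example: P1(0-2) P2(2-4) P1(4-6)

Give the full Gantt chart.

t=0-2: P1@Q0 runs 2, rem=10, quantum used, demote→Q1. Q0=[P2,P3,P4] Q1=[P1] Q2=[]
t=2-4: P2@Q0 runs 2, rem=7, quantum used, demote→Q1. Q0=[P3,P4] Q1=[P1,P2] Q2=[]
t=4-6: P3@Q0 runs 2, rem=8, quantum used, demote→Q1. Q0=[P4] Q1=[P1,P2,P3] Q2=[]
t=6-8: P4@Q0 runs 2, rem=12, quantum used, demote→Q1. Q0=[] Q1=[P1,P2,P3,P4] Q2=[]
t=8-14: P1@Q1 runs 6, rem=4, quantum used, demote→Q2. Q0=[] Q1=[P2,P3,P4] Q2=[P1]
t=14-20: P2@Q1 runs 6, rem=1, quantum used, demote→Q2. Q0=[] Q1=[P3,P4] Q2=[P1,P2]
t=20-26: P3@Q1 runs 6, rem=2, quantum used, demote→Q2. Q0=[] Q1=[P4] Q2=[P1,P2,P3]
t=26-32: P4@Q1 runs 6, rem=6, quantum used, demote→Q2. Q0=[] Q1=[] Q2=[P1,P2,P3,P4]
t=32-36: P1@Q2 runs 4, rem=0, completes. Q0=[] Q1=[] Q2=[P2,P3,P4]
t=36-37: P2@Q2 runs 1, rem=0, completes. Q0=[] Q1=[] Q2=[P3,P4]
t=37-39: P3@Q2 runs 2, rem=0, completes. Q0=[] Q1=[] Q2=[P4]
t=39-45: P4@Q2 runs 6, rem=0, completes. Q0=[] Q1=[] Q2=[]

Answer: P1(0-2) P2(2-4) P3(4-6) P4(6-8) P1(8-14) P2(14-20) P3(20-26) P4(26-32) P1(32-36) P2(36-37) P3(37-39) P4(39-45)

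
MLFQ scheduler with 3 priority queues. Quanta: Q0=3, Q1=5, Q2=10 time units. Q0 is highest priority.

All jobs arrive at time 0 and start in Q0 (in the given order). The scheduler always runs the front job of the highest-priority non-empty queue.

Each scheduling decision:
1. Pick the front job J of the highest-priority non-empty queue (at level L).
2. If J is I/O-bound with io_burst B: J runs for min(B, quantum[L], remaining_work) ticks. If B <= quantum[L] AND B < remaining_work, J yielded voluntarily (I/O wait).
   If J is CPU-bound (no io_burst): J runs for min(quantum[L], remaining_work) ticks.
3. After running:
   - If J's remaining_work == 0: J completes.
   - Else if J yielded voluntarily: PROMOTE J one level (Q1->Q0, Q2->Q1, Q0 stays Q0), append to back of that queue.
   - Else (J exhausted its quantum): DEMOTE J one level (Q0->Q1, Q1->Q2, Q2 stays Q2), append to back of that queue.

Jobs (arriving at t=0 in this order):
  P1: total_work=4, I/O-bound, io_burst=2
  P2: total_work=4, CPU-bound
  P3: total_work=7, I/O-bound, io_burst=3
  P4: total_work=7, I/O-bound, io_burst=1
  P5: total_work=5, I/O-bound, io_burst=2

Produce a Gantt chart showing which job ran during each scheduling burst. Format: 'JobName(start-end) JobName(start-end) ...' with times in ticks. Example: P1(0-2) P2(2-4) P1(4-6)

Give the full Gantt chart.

Answer: P1(0-2) P2(2-5) P3(5-8) P4(8-9) P5(9-11) P1(11-13) P3(13-16) P4(16-17) P5(17-19) P3(19-20) P4(20-21) P5(21-22) P4(22-23) P4(23-24) P4(24-25) P4(25-26) P2(26-27)

Derivation:
t=0-2: P1@Q0 runs 2, rem=2, I/O yield, promote→Q0. Q0=[P2,P3,P4,P5,P1] Q1=[] Q2=[]
t=2-5: P2@Q0 runs 3, rem=1, quantum used, demote→Q1. Q0=[P3,P4,P5,P1] Q1=[P2] Q2=[]
t=5-8: P3@Q0 runs 3, rem=4, I/O yield, promote→Q0. Q0=[P4,P5,P1,P3] Q1=[P2] Q2=[]
t=8-9: P4@Q0 runs 1, rem=6, I/O yield, promote→Q0. Q0=[P5,P1,P3,P4] Q1=[P2] Q2=[]
t=9-11: P5@Q0 runs 2, rem=3, I/O yield, promote→Q0. Q0=[P1,P3,P4,P5] Q1=[P2] Q2=[]
t=11-13: P1@Q0 runs 2, rem=0, completes. Q0=[P3,P4,P5] Q1=[P2] Q2=[]
t=13-16: P3@Q0 runs 3, rem=1, I/O yield, promote→Q0. Q0=[P4,P5,P3] Q1=[P2] Q2=[]
t=16-17: P4@Q0 runs 1, rem=5, I/O yield, promote→Q0. Q0=[P5,P3,P4] Q1=[P2] Q2=[]
t=17-19: P5@Q0 runs 2, rem=1, I/O yield, promote→Q0. Q0=[P3,P4,P5] Q1=[P2] Q2=[]
t=19-20: P3@Q0 runs 1, rem=0, completes. Q0=[P4,P5] Q1=[P2] Q2=[]
t=20-21: P4@Q0 runs 1, rem=4, I/O yield, promote→Q0. Q0=[P5,P4] Q1=[P2] Q2=[]
t=21-22: P5@Q0 runs 1, rem=0, completes. Q0=[P4] Q1=[P2] Q2=[]
t=22-23: P4@Q0 runs 1, rem=3, I/O yield, promote→Q0. Q0=[P4] Q1=[P2] Q2=[]
t=23-24: P4@Q0 runs 1, rem=2, I/O yield, promote→Q0. Q0=[P4] Q1=[P2] Q2=[]
t=24-25: P4@Q0 runs 1, rem=1, I/O yield, promote→Q0. Q0=[P4] Q1=[P2] Q2=[]
t=25-26: P4@Q0 runs 1, rem=0, completes. Q0=[] Q1=[P2] Q2=[]
t=26-27: P2@Q1 runs 1, rem=0, completes. Q0=[] Q1=[] Q2=[]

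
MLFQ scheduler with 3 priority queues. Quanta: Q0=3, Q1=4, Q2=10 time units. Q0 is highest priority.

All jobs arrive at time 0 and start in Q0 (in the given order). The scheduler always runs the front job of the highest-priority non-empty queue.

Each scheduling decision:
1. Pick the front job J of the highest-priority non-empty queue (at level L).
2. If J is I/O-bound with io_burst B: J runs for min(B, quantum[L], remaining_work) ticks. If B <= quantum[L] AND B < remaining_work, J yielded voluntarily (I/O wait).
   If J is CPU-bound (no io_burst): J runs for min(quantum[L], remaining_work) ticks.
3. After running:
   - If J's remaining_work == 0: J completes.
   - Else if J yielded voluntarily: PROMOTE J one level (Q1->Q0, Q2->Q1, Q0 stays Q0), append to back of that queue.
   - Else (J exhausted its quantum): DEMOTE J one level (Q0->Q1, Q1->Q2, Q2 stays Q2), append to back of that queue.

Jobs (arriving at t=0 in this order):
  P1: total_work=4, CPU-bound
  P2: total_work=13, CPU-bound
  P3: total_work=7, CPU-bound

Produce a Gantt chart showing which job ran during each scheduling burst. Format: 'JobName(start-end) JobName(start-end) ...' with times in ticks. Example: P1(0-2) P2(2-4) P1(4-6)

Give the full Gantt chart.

Answer: P1(0-3) P2(3-6) P3(6-9) P1(9-10) P2(10-14) P3(14-18) P2(18-24)

Derivation:
t=0-3: P1@Q0 runs 3, rem=1, quantum used, demote→Q1. Q0=[P2,P3] Q1=[P1] Q2=[]
t=3-6: P2@Q0 runs 3, rem=10, quantum used, demote→Q1. Q0=[P3] Q1=[P1,P2] Q2=[]
t=6-9: P3@Q0 runs 3, rem=4, quantum used, demote→Q1. Q0=[] Q1=[P1,P2,P3] Q2=[]
t=9-10: P1@Q1 runs 1, rem=0, completes. Q0=[] Q1=[P2,P3] Q2=[]
t=10-14: P2@Q1 runs 4, rem=6, quantum used, demote→Q2. Q0=[] Q1=[P3] Q2=[P2]
t=14-18: P3@Q1 runs 4, rem=0, completes. Q0=[] Q1=[] Q2=[P2]
t=18-24: P2@Q2 runs 6, rem=0, completes. Q0=[] Q1=[] Q2=[]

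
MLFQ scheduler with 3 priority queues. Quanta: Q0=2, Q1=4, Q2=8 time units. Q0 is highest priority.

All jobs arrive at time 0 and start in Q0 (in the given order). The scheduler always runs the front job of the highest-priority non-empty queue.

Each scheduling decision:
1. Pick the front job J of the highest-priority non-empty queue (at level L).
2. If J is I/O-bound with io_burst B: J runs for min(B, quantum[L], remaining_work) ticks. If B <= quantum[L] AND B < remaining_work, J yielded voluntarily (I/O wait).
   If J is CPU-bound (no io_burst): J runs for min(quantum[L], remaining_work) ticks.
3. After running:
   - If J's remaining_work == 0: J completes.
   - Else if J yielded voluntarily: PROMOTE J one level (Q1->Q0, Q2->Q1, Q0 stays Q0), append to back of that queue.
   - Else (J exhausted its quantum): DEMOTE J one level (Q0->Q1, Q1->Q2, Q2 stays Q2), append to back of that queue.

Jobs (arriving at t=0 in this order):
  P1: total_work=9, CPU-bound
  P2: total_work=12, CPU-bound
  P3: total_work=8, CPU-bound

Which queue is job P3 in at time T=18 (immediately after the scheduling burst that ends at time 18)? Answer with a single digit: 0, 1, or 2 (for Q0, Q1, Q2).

t=0-2: P1@Q0 runs 2, rem=7, quantum used, demote→Q1. Q0=[P2,P3] Q1=[P1] Q2=[]
t=2-4: P2@Q0 runs 2, rem=10, quantum used, demote→Q1. Q0=[P3] Q1=[P1,P2] Q2=[]
t=4-6: P3@Q0 runs 2, rem=6, quantum used, demote→Q1. Q0=[] Q1=[P1,P2,P3] Q2=[]
t=6-10: P1@Q1 runs 4, rem=3, quantum used, demote→Q2. Q0=[] Q1=[P2,P3] Q2=[P1]
t=10-14: P2@Q1 runs 4, rem=6, quantum used, demote→Q2. Q0=[] Q1=[P3] Q2=[P1,P2]
t=14-18: P3@Q1 runs 4, rem=2, quantum used, demote→Q2. Q0=[] Q1=[] Q2=[P1,P2,P3]
t=18-21: P1@Q2 runs 3, rem=0, completes. Q0=[] Q1=[] Q2=[P2,P3]
t=21-27: P2@Q2 runs 6, rem=0, completes. Q0=[] Q1=[] Q2=[P3]
t=27-29: P3@Q2 runs 2, rem=0, completes. Q0=[] Q1=[] Q2=[]

Answer: 2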